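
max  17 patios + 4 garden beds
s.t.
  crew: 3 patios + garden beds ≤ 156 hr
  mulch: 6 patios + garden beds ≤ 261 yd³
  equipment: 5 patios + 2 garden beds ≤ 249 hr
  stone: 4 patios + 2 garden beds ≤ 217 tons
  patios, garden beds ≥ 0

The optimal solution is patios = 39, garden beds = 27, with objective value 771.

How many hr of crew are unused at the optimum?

crew used = 3·39 + 1·27 = 144; slack = 156 − 144 = 12.

12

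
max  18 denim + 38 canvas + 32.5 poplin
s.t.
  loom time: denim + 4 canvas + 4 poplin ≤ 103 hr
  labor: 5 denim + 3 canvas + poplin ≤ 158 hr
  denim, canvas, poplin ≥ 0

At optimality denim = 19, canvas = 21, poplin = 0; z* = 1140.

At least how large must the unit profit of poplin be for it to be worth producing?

Check each constraint at x*: loom time 103/103 (tight); labor 158/158 (tight).
From A_Bᵀ y = c: 1·y_loom time + 5·y_labor = 18; 4·y_loom time + 3·y_labor = 38.
This yields shadow prices y_loom time = 8, y_labor = 2.
poplin enters the basis when its profit ≥ yᵀa₃ = 8·4 + 2·1 = 34.

34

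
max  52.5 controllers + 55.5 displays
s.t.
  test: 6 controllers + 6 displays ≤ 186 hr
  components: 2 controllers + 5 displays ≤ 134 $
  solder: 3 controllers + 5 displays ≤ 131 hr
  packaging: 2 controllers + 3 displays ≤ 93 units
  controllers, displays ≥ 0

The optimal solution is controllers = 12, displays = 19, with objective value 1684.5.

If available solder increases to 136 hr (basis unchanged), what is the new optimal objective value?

1692

Check each constraint at x*: test 186/186 (tight); components 119/134 (slack 15); solder 131/131 (tight); packaging 81/93 (slack 12).
By complementary slackness, y = 0 for the non-binding constraints.
The binding rows give the dual system: 6·y_test + 3·y_solder = 52.5 and 6·y_test + 5·y_solder = 55.5.
Solving: y_test = 8, y_solder = 1.5.
Δz = y_solder·Δb = 1.5 × (5) = 7.5, so new z* = 1684.5 + 7.5 = 1692.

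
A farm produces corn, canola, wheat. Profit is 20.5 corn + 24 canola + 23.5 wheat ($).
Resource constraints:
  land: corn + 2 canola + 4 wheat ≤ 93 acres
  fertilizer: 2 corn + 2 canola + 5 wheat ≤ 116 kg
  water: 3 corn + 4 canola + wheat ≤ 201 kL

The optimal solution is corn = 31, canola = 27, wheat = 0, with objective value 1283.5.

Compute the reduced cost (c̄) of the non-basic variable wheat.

-5

Binding: fertilizer and water. Non-binding: land (8 unused).
By complementary slackness, y = 0 for the non-binding constraint.
From A_Bᵀ y = c: 2·y_fertilizer + 3·y_water = 20.5; 2·y_fertilizer + 4·y_water = 24.
This yields shadow prices y_fertilizer = 5, y_water = 3.5.
Reduced cost of wheat: c₃ − yᵀa₃ = 23.5 − (5·5 + 3.5·1) = 23.5 − 28.5 = -5.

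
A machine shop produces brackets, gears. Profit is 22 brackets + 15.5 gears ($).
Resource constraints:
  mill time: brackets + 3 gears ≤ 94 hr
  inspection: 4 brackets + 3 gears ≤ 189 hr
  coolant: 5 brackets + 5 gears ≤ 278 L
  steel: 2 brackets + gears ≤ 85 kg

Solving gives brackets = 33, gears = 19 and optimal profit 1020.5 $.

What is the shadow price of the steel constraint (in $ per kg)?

2

At the optimum: mill time uses 90 of 94 (slack = 4); inspection uses 189 of 189 (binding); coolant uses 260 of 278 (slack = 18); steel uses 85 of 85 (binding).
By complementary slackness, y = 0 for the non-binding constraints.
Dual feasibility on the basic columns requires 4·y_inspection + 2·y_steel = 22, 3·y_inspection + 1·y_steel = 15.5.
This yields shadow prices y_inspection = 4.5, y_steel = 2.
Shadow price of steel = 2.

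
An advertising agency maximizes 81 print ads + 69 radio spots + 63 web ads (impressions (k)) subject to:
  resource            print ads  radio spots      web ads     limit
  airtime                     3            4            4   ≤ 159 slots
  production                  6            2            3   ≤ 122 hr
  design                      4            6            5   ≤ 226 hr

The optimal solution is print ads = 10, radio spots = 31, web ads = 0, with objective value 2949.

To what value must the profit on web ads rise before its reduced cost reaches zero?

Check each constraint at x*: airtime 154/159 (slack 5); production 122/122 (tight); design 226/226 (tight).
Slack constraints have shadow price 0 (complementary slackness).
Dual feasibility on the basic columns requires 6·y_production + 4·y_design = 81, 2·y_production + 6·y_design = 69.
Solving: y_production = 7.5, y_design = 9.
web ads enters the basis when its profit ≥ yᵀa₃ = 7.5·3 + 9·5 = 67.5.

67.5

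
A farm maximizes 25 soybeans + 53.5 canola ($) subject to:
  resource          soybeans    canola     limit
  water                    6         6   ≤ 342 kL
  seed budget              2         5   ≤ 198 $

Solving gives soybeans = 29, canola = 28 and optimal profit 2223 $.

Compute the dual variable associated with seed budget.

9.5

Check each constraint at x*: water 342/342 (tight); seed budget 198/198 (tight).
The binding rows give the dual system: 6·y_water + 2·y_seed budget = 25 and 6·y_water + 5·y_seed budget = 53.5.
→ y_water = 1 and y_seed budget = 9.5.
Shadow price of seed budget = 9.5.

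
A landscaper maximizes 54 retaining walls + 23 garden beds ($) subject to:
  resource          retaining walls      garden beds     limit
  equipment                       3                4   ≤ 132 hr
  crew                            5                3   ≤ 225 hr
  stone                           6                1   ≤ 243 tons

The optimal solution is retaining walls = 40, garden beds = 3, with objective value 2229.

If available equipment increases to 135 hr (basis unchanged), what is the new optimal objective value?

2241

Binding: equipment and stone. Non-binding: crew (16 unused).
Slack constraints have shadow price 0 (complementary slackness).
From A_Bᵀ y = c: 3·y_equipment + 6·y_stone = 54; 4·y_equipment + 1·y_stone = 23.
This yields shadow prices y_equipment = 4, y_stone = 7.
Δz = y_equipment·Δb = 4 × (3) = 12, so new z* = 2229 + 12 = 2241.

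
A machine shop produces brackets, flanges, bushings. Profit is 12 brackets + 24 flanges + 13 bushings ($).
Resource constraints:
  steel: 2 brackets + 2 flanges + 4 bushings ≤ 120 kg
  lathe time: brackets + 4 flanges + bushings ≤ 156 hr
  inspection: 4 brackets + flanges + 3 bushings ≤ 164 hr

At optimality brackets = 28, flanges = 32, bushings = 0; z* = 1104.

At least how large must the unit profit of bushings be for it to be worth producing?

20

Binding: steel and lathe time. Non-binding: inspection (20 unused).
By complementary slackness, y = 0 for the non-binding constraint.
Dual feasibility on the basic columns requires 2·y_steel + 1·y_lathe time = 12, 2·y_steel + 4·y_lathe time = 24.
→ y_steel = 4 and y_lathe time = 4.
bushings enters the basis when its profit ≥ yᵀa₃ = 4·4 + 4·1 = 20.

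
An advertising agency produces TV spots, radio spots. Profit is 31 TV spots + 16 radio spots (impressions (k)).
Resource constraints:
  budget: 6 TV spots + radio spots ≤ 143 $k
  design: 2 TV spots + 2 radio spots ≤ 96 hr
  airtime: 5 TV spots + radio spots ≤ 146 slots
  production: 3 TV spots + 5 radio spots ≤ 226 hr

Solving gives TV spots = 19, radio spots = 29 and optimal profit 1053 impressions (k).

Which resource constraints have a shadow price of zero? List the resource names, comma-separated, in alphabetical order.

budget: 143/143 (binding)
design: 96/96 (binding)
airtime: 124/146 (slack 22)
production: 202/226 (slack 24)
By complementary slackness, a constraint with positive slack has shadow price 0 → airtime, production.

airtime, production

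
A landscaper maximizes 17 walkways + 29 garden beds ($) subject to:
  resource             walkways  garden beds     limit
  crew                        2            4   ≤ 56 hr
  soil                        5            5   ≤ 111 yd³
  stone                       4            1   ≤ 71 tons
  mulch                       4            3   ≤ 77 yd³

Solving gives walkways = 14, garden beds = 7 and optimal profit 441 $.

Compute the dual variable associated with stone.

Check each constraint at x*: crew 56/56 (tight); soil 105/111 (slack 6); stone 63/71 (slack 8); mulch 77/77 (tight).
By complementary slackness, y = 0 for the non-binding constraints.
Dual feasibility on the basic columns requires 2·y_crew + 4·y_mulch = 17, 4·y_crew + 3·y_mulch = 29.
This yields shadow prices y_crew = 6.5, y_mulch = 1.
Shadow price of stone = 0.

0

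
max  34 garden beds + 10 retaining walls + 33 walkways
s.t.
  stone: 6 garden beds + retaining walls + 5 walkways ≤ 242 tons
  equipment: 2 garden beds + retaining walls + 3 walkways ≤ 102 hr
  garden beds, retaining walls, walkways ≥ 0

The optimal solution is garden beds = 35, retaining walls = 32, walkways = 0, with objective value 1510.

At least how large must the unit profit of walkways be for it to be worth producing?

At the optimum: stone uses 242 of 242 (binding); equipment uses 102 of 102 (binding).
From A_Bᵀ y = c: 6·y_stone + 2·y_equipment = 34; 1·y_stone + 1·y_equipment = 10.
This yields shadow prices y_stone = 3.5, y_equipment = 6.5.
walkways enters the basis when its profit ≥ yᵀa₃ = 3.5·5 + 6.5·3 = 37.

37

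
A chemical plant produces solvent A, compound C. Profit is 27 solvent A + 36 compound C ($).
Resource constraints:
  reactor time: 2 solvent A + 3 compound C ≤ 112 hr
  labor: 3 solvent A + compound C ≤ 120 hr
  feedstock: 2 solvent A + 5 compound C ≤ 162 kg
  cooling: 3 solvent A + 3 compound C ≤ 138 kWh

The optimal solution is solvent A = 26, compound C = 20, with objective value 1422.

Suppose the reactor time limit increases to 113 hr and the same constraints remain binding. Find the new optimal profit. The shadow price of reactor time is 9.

Δb = 1, so new z* = 1422 + (9)·(1) = 1422 + 9 = 1431.

1431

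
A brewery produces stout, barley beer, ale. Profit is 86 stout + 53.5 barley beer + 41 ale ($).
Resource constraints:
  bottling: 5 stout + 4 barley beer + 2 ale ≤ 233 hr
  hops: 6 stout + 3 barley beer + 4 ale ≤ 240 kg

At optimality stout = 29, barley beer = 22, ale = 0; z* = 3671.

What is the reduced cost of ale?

Check each constraint at x*: bottling 233/233 (tight); hops 240/240 (tight).
The binding rows give the dual system: 5·y_bottling + 6·y_hops = 86 and 4·y_bottling + 3·y_hops = 53.5.
This yields shadow prices y_bottling = 7, y_hops = 8.5.
Reduced cost of ale: c₃ − yᵀa₃ = 41 − (7·2 + 8.5·4) = 41 − 48 = -7.

-7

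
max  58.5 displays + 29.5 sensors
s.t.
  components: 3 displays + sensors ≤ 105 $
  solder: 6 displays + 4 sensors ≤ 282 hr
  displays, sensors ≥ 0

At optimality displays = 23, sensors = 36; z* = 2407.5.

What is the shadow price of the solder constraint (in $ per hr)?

Both components and solder are binding at x*.
Dual feasibility on the basic columns requires 3·y_components + 6·y_solder = 58.5, 1·y_components + 4·y_solder = 29.5.
Solving: y_components = 9.5, y_solder = 5.
Shadow price of solder = 5.

5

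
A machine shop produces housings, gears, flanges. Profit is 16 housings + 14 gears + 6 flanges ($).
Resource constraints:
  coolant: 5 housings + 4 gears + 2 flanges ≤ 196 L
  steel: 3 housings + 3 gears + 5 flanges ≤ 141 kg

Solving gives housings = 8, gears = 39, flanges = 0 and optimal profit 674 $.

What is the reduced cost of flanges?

At the optimum: coolant uses 196 of 196 (binding); steel uses 141 of 141 (binding).
Dual feasibility on the basic columns requires 5·y_coolant + 3·y_steel = 16, 4·y_coolant + 3·y_steel = 14.
This yields shadow prices y_coolant = 2, y_steel = 2.
Reduced cost of flanges: c₃ − yᵀa₃ = 6 − (2·2 + 2·5) = 6 − 14 = -8.

-8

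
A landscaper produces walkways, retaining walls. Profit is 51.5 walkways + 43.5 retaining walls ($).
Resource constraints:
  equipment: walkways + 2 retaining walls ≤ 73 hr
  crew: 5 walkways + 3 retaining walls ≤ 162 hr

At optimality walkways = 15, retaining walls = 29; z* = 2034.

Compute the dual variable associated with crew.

Check each constraint at x*: equipment 73/73 (tight); crew 162/162 (tight).
The binding rows give the dual system: 1·y_equipment + 5·y_crew = 51.5 and 2·y_equipment + 3·y_crew = 43.5.
→ y_equipment = 9 and y_crew = 8.5.
Shadow price of crew = 8.5.

8.5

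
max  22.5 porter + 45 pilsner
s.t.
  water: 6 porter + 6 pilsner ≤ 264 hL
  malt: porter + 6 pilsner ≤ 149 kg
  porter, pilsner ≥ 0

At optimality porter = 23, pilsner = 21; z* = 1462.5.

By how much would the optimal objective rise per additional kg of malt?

At the optimum: water uses 264 of 264 (binding); malt uses 149 of 149 (binding).
The binding rows give the dual system: 6·y_water + 1·y_malt = 22.5 and 6·y_water + 6·y_malt = 45.
Solving: y_water = 3, y_malt = 4.5.
Shadow price of malt = 4.5.

4.5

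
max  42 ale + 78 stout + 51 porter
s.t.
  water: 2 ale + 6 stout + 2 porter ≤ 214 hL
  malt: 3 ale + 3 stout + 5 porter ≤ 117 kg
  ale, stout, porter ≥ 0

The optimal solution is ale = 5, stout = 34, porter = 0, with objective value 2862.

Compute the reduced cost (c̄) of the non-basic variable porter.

At the optimum: water uses 214 of 214 (binding); malt uses 117 of 117 (binding).
The binding rows give the dual system: 2·y_water + 3·y_malt = 42 and 6·y_water + 3·y_malt = 78.
Solving: y_water = 9, y_malt = 8.
Reduced cost of porter: c₃ − yᵀa₃ = 51 − (9·2 + 8·5) = 51 − 58 = -7.

-7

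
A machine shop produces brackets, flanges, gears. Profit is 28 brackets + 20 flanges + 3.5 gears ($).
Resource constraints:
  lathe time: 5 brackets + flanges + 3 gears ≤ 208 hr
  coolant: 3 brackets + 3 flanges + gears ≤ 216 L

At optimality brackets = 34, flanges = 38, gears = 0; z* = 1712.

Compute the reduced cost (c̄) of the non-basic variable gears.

Check each constraint at x*: lathe time 208/208 (tight); coolant 216/216 (tight).
The binding rows give the dual system: 5·y_lathe time + 3·y_coolant = 28 and 1·y_lathe time + 3·y_coolant = 20.
→ y_lathe time = 2 and y_coolant = 6.
Reduced cost of gears: c₃ − yᵀa₃ = 3.5 − (2·3 + 6·1) = 3.5 − 12 = -8.5.

-8.5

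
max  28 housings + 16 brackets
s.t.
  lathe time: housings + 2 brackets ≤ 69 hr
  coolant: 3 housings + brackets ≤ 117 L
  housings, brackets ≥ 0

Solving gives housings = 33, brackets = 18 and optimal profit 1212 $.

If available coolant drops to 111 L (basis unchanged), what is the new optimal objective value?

Check each constraint at x*: lathe time 69/69 (tight); coolant 117/117 (tight).
Dual feasibility on the basic columns requires 1·y_lathe time + 3·y_coolant = 28, 2·y_lathe time + 1·y_coolant = 16.
→ y_lathe time = 4 and y_coolant = 8.
Δz = y_coolant·Δb = 8 × (-6) = -48, so new z* = 1212 − 48 = 1164.

1164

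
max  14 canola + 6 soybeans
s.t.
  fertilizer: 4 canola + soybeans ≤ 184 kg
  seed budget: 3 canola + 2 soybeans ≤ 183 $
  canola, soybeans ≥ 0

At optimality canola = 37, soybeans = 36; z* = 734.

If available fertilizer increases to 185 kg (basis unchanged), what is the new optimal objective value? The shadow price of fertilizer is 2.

736

Δb = 1, so new z* = 734 + (2)·(1) = 734 + 2 = 736.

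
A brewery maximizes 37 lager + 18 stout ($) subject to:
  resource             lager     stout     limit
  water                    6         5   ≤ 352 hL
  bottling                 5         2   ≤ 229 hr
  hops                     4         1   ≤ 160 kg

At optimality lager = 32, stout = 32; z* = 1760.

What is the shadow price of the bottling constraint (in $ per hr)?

At the optimum: water uses 352 of 352 (binding); bottling uses 224 of 229 (slack = 5); hops uses 160 of 160 (binding).
Slack constraints have shadow price 0 (complementary slackness).
From A_Bᵀ y = c: 6·y_water + 4·y_hops = 37; 5·y_water + 1·y_hops = 18.
→ y_water = 2.5 and y_hops = 5.5.
Shadow price of bottling = 0.

0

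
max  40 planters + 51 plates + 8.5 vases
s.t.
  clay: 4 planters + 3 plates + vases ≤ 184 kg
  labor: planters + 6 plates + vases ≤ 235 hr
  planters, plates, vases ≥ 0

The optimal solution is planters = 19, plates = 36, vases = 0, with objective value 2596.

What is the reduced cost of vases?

At the optimum: clay uses 184 of 184 (binding); labor uses 235 of 235 (binding).
From A_Bᵀ y = c: 4·y_clay + 1·y_labor = 40; 3·y_clay + 6·y_labor = 51.
Solving: y_clay = 9, y_labor = 4.
Reduced cost of vases: c₃ − yᵀa₃ = 8.5 − (9·1 + 4·1) = 8.5 − 13 = -4.5.

-4.5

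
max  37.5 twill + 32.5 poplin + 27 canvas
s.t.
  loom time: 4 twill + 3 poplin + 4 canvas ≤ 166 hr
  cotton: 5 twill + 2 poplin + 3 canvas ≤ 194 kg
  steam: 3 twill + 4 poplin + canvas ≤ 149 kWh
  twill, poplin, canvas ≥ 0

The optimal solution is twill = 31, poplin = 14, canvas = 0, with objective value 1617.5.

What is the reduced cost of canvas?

-5.5

Binding: loom time and steam. Non-binding: cotton (11 unused).
By complementary slackness, y = 0 for the non-binding constraint.
From A_Bᵀ y = c: 4·y_loom time + 3·y_steam = 37.5; 3·y_loom time + 4·y_steam = 32.5.
→ y_loom time = 7.5 and y_steam = 2.5.
Reduced cost of canvas: c₃ − yᵀa₃ = 27 − (7.5·4 + 2.5·1) = 27 − 32.5 = -5.5.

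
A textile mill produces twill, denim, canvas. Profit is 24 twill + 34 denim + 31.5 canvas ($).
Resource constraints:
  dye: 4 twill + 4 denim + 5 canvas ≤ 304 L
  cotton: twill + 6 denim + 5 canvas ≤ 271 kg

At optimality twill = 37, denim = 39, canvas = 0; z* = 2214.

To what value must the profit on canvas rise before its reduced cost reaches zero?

37.5

Both dye and cotton are binding at x*.
Dual feasibility on the basic columns requires 4·y_dye + 1·y_cotton = 24, 4·y_dye + 6·y_cotton = 34.
This yields shadow prices y_dye = 5.5, y_cotton = 2.
canvas enters the basis when its profit ≥ yᵀa₃ = 5.5·5 + 2·5 = 37.5.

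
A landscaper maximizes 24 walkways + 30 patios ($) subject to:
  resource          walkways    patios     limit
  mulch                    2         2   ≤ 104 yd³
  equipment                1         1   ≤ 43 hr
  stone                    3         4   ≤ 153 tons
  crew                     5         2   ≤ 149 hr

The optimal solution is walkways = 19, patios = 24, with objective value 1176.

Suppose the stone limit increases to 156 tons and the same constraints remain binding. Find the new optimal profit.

1194

At the optimum: mulch uses 86 of 104 (slack = 18); equipment uses 43 of 43 (binding); stone uses 153 of 153 (binding); crew uses 143 of 149 (slack = 6).
Since mulch, crew are not tight, their duals are 0.
Dual feasibility on the basic columns requires 1·y_equipment + 3·y_stone = 24, 1·y_equipment + 4·y_stone = 30.
This yields shadow prices y_equipment = 6, y_stone = 6.
Δz = y_stone·Δb = 6 × (3) = 18, so new z* = 1176 + 18 = 1194.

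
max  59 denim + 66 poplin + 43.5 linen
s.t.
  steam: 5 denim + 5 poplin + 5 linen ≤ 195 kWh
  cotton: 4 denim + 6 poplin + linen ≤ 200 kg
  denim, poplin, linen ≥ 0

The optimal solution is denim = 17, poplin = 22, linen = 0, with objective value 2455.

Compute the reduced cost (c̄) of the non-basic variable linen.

Check each constraint at x*: steam 195/195 (tight); cotton 200/200 (tight).
Dual feasibility on the basic columns requires 5·y_steam + 4·y_cotton = 59, 5·y_steam + 6·y_cotton = 66.
This yields shadow prices y_steam = 9, y_cotton = 3.5.
Reduced cost of linen: c₃ − yᵀa₃ = 43.5 − (9·5 + 3.5·1) = 43.5 − 48.5 = -5.

-5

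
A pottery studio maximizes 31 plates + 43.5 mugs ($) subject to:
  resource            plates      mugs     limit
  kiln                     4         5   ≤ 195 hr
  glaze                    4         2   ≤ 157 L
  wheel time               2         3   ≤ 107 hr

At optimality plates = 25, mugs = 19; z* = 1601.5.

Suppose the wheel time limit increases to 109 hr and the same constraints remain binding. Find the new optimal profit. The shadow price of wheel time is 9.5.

Δb = 2, so new z* = 1601.5 + (9.5)·(2) = 1601.5 + 19 = 1620.5.

1620.5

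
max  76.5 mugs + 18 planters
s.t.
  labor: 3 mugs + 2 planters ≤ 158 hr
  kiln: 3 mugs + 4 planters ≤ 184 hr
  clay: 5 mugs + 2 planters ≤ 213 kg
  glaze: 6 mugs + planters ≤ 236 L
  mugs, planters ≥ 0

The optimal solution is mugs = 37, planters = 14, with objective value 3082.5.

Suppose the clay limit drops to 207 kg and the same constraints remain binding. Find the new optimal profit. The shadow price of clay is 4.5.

Δb = -6, so new z* = 3082.5 + (4.5)·(-6) = 3082.5 − 27 = 3055.5.

3055.5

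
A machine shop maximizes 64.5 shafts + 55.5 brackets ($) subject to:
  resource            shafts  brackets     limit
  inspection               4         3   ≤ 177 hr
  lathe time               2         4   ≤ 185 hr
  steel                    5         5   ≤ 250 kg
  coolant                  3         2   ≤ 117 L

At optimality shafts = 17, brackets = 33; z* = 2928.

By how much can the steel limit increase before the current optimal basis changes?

11.875

Binding constraints: steel, coolant. The basis is B = [[5,5],[3,2]] with det -5.
Per unit increase in steel, x* moves by d = (-0.4, 0.6).
The basis stays optimal until lathe time becomes binding; allowable increase = 11.875 kg.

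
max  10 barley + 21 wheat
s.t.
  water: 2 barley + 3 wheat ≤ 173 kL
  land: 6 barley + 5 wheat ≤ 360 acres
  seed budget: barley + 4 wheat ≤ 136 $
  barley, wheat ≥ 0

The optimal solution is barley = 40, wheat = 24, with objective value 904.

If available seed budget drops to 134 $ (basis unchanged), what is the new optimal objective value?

896

Check each constraint at x*: water 152/173 (slack 21); land 360/360 (tight); seed budget 136/136 (tight).
Since water is not tight, its dual is 0.
Dual feasibility on the basic columns requires 6·y_land + 1·y_seed budget = 10, 5·y_land + 4·y_seed budget = 21.
This yields shadow prices y_land = 1, y_seed budget = 4.
Δz = y_seed budget·Δb = 4 × (-2) = -8, so new z* = 904 − 8 = 896.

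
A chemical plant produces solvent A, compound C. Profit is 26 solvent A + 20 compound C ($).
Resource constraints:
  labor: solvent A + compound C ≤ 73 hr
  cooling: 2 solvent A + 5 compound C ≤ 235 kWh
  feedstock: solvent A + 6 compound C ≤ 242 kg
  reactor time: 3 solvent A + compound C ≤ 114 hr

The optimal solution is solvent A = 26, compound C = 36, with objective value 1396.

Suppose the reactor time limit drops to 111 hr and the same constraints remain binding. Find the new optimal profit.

Binding: feedstock and reactor time. Non-binding: labor (11 unused), cooling (3 unused).
Since labor, cooling are not tight, their duals are 0.
From A_Bᵀ y = c: 1·y_feedstock + 3·y_reactor time = 26; 6·y_feedstock + 1·y_reactor time = 20.
Solving: y_feedstock = 2, y_reactor time = 8.
Δz = y_reactor time·Δb = 8 × (-3) = -24, so new z* = 1396 − 24 = 1372.

1372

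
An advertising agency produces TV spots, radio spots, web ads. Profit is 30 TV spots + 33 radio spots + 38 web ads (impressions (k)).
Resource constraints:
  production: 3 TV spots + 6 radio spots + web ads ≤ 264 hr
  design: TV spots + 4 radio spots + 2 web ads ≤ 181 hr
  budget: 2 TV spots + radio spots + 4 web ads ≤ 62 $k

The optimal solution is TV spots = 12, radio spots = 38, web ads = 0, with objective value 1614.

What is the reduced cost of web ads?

-2

Binding: production and budget. Non-binding: design (17 unused).
Since design is not tight, its dual is 0.
Dual feasibility on the basic columns requires 3·y_production + 2·y_budget = 30, 6·y_production + 1·y_budget = 33.
This yields shadow prices y_production = 4, y_budget = 9.
Reduced cost of web ads: c₃ − yᵀa₃ = 38 − (4·1 + 9·4) = 38 − 40 = -2.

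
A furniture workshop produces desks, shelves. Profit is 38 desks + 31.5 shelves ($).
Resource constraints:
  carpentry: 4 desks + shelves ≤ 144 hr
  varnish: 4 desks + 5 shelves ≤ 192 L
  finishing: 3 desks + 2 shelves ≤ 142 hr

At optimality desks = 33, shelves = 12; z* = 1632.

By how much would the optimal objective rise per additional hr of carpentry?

4

Check each constraint at x*: carpentry 144/144 (tight); varnish 192/192 (tight); finishing 123/142 (slack 19).
Slack constraints have shadow price 0 (complementary slackness).
The binding rows give the dual system: 4·y_carpentry + 4·y_varnish = 38 and 1·y_carpentry + 5·y_varnish = 31.5.
Solving: y_carpentry = 4, y_varnish = 5.5.
Shadow price of carpentry = 4.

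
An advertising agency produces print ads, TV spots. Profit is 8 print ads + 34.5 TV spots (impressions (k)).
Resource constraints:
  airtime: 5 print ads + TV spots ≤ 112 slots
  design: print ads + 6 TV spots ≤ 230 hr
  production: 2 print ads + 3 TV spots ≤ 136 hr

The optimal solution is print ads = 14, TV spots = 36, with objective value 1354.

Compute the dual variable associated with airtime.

Binding: design and production. Non-binding: airtime (6 unused).
By complementary slackness, y = 0 for the non-binding constraint.
Dual feasibility on the basic columns requires 1·y_design + 2·y_production = 8, 6·y_design + 3·y_production = 34.5.
→ y_design = 5 and y_production = 1.5.
Shadow price of airtime = 0.

0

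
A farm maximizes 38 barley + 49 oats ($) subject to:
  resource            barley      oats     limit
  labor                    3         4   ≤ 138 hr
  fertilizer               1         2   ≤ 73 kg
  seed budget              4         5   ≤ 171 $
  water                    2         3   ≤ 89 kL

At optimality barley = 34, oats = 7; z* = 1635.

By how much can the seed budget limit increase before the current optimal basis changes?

7

Binding constraints: seed budget, water. The basis is B = [[4,5],[2,3]] with det 2.
Per unit increase in seed budget, x* moves by d = (1.5, -1).
The basis stays optimal until oats reaches 0; allowable increase = 7 $.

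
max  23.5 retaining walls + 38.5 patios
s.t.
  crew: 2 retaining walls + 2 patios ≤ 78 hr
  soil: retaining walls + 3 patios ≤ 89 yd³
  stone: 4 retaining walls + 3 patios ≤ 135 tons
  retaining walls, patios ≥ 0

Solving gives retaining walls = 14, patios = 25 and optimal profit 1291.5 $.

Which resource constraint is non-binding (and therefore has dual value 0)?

crew: 78/78 (binding)
soil: 89/89 (binding)
stone: 131/135 (slack 4)
By complementary slackness, a constraint with positive slack has shadow price 0 → stone.

stone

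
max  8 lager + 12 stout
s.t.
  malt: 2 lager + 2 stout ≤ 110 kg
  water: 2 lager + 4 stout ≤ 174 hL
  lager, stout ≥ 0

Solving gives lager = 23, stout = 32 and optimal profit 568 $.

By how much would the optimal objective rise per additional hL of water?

At the optimum: malt uses 110 of 110 (binding); water uses 174 of 174 (binding).
Dual feasibility on the basic columns requires 2·y_malt + 2·y_water = 8, 2·y_malt + 4·y_water = 12.
→ y_malt = 2 and y_water = 2.
Shadow price of water = 2.

2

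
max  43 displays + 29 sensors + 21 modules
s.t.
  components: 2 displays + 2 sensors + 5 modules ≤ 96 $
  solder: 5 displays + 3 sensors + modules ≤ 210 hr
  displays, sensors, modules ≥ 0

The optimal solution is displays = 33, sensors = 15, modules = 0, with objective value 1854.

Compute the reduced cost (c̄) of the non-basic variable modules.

Both components and solder are binding at x*.
Dual feasibility on the basic columns requires 2·y_components + 5·y_solder = 43, 2·y_components + 3·y_solder = 29.
Solving: y_components = 4, y_solder = 7.
Reduced cost of modules: c₃ − yᵀa₃ = 21 − (4·5 + 7·1) = 21 − 27 = -6.

-6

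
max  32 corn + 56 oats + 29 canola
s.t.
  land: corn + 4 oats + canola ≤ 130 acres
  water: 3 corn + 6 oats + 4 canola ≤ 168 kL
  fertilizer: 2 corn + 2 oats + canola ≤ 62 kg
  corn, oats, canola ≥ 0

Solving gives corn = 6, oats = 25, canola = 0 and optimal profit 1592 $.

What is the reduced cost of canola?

-7

Check each constraint at x*: land 106/130 (slack 24); water 168/168 (tight); fertilizer 62/62 (tight).
Slack constraints have shadow price 0 (complementary slackness).
The binding rows give the dual system: 3·y_water + 2·y_fertilizer = 32 and 6·y_water + 2·y_fertilizer = 56.
This yields shadow prices y_water = 8, y_fertilizer = 4.
Reduced cost of canola: c₃ − yᵀa₃ = 29 − (8·4 + 4·1) = 29 − 36 = -7.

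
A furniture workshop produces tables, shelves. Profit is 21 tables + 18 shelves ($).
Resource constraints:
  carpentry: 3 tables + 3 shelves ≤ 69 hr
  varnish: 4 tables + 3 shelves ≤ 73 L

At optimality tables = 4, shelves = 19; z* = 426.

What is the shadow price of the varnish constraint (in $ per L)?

Both carpentry and varnish are binding at x*.
Dual feasibility on the basic columns requires 3·y_carpentry + 4·y_varnish = 21, 3·y_carpentry + 3·y_varnish = 18.
This yields shadow prices y_carpentry = 3, y_varnish = 3.
Shadow price of varnish = 3.

3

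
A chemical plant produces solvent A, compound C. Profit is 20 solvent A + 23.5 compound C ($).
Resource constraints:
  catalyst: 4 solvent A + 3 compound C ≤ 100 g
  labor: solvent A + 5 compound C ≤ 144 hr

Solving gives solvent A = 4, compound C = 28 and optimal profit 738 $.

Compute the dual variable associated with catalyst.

Both catalyst and labor are binding at x*.
From A_Bᵀ y = c: 4·y_catalyst + 1·y_labor = 20; 3·y_catalyst + 5·y_labor = 23.5.
→ y_catalyst = 4.5 and y_labor = 2.
Shadow price of catalyst = 4.5.

4.5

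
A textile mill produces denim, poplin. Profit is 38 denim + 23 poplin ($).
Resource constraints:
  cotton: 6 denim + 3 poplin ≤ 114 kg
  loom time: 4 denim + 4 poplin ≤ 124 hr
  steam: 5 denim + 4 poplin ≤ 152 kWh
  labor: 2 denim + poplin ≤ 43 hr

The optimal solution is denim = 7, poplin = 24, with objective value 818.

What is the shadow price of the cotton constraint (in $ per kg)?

Binding: cotton and loom time. Non-binding: steam (21 unused), labor (5 unused).
By complementary slackness, y = 0 for the non-binding constraints.
From A_Bᵀ y = c: 6·y_cotton + 4·y_loom time = 38; 3·y_cotton + 4·y_loom time = 23.
→ y_cotton = 5 and y_loom time = 2.
Shadow price of cotton = 5.

5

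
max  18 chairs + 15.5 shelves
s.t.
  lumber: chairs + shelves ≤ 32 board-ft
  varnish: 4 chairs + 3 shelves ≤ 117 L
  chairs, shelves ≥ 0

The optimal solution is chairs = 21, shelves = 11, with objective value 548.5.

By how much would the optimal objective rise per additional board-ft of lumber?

8

Check each constraint at x*: lumber 32/32 (tight); varnish 117/117 (tight).
The binding rows give the dual system: 1·y_lumber + 4·y_varnish = 18 and 1·y_lumber + 3·y_varnish = 15.5.
This yields shadow prices y_lumber = 8, y_varnish = 2.5.
Shadow price of lumber = 8.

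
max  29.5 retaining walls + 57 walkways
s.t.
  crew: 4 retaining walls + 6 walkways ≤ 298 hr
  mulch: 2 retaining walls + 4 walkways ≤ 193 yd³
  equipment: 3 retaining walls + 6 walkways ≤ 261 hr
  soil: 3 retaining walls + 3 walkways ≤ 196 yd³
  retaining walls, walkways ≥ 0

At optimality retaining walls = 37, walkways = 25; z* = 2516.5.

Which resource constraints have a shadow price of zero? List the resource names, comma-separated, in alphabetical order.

mulch, soil

crew: 298/298 (binding)
mulch: 174/193 (slack 19)
equipment: 261/261 (binding)
soil: 186/196 (slack 10)
By complementary slackness, a constraint with positive slack has shadow price 0 → mulch, soil.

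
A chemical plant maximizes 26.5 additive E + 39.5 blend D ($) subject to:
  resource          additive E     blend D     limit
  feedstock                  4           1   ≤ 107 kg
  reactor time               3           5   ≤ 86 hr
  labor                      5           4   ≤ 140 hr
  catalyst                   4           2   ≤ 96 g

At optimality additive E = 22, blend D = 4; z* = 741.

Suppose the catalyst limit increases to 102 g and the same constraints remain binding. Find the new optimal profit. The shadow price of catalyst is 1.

Δb = 6, so new z* = 741 + (1)·(6) = 741 + 6 = 747.

747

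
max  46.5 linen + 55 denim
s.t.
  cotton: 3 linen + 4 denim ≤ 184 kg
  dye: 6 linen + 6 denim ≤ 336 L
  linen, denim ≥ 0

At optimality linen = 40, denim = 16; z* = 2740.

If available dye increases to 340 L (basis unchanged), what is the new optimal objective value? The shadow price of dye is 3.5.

2754

Δb = 4, so new z* = 2740 + (3.5)·(4) = 2740 + 14 = 2754.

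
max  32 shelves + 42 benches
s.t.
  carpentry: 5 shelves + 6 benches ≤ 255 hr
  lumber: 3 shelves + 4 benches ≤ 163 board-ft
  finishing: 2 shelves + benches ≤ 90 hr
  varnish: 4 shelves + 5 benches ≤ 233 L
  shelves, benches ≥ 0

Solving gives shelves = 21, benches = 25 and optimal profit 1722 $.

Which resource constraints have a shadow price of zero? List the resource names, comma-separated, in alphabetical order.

finishing, varnish

carpentry: 255/255 (binding)
lumber: 163/163 (binding)
finishing: 67/90 (slack 23)
varnish: 209/233 (slack 24)
By complementary slackness, a constraint with positive slack has shadow price 0 → finishing, varnish.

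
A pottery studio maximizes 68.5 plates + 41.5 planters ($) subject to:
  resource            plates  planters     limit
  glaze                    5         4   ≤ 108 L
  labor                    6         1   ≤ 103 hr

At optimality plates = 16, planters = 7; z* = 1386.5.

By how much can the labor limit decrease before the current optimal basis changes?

76

Binding constraints: glaze, labor. The basis is B = [[5,4],[6,1]] with det -19.
Per unit decrease in labor, x* moves by d = (-0.2105, 0.2632).
The basis stays optimal until plates reaches 0; allowable decrease = 76 hr.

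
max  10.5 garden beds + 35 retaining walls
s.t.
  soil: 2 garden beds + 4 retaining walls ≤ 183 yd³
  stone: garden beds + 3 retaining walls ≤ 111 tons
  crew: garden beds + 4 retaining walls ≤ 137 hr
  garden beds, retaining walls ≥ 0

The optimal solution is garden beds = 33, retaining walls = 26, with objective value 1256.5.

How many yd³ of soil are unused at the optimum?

soil used = 2·33 + 4·26 = 170; slack = 183 − 170 = 13.

13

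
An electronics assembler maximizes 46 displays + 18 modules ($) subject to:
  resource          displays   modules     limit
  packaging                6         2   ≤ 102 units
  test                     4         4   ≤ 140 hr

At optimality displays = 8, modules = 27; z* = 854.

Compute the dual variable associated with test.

Both packaging and test are binding at x*.
Dual feasibility on the basic columns requires 6·y_packaging + 4·y_test = 46, 2·y_packaging + 4·y_test = 18.
This yields shadow prices y_packaging = 7, y_test = 1.
Shadow price of test = 1.

1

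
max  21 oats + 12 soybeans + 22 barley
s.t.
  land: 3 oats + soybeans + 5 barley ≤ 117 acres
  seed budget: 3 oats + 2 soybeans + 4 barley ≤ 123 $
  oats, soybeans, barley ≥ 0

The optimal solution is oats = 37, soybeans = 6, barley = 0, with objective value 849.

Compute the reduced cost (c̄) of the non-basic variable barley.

Check each constraint at x*: land 117/117 (tight); seed budget 123/123 (tight).
From A_Bᵀ y = c: 3·y_land + 3·y_seed budget = 21; 1·y_land + 2·y_seed budget = 12.
→ y_land = 2 and y_seed budget = 5.
Reduced cost of barley: c₃ − yᵀa₃ = 22 − (2·5 + 5·4) = 22 − 30 = -8.

-8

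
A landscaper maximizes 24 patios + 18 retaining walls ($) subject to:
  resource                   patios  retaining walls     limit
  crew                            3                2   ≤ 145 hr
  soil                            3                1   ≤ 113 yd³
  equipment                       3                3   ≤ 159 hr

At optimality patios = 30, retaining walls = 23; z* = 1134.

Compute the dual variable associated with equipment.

At the optimum: crew uses 136 of 145 (slack = 9); soil uses 113 of 113 (binding); equipment uses 159 of 159 (binding).
By complementary slackness, y = 0 for the non-binding constraint.
Dual feasibility on the basic columns requires 3·y_soil + 3·y_equipment = 24, 1·y_soil + 3·y_equipment = 18.
Solving: y_soil = 3, y_equipment = 5.
Shadow price of equipment = 5.

5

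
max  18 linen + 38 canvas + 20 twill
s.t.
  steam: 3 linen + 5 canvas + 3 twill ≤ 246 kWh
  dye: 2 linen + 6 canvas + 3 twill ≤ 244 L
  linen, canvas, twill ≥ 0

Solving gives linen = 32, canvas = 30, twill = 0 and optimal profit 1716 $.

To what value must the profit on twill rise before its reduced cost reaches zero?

21

At the optimum: steam uses 246 of 246 (binding); dye uses 244 of 244 (binding).
The binding rows give the dual system: 3·y_steam + 2·y_dye = 18 and 5·y_steam + 6·y_dye = 38.
Solving: y_steam = 4, y_dye = 3.
twill enters the basis when its profit ≥ yᵀa₃ = 4·3 + 3·3 = 21.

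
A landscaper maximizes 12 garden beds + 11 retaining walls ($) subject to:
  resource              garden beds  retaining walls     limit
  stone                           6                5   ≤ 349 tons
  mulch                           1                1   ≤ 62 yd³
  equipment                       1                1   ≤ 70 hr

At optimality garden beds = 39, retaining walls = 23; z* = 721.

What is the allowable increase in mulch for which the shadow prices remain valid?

7.8

Binding constraints: stone, mulch. The basis is B = [[6,5],[1,1]] with det 1.
Per unit increase in mulch, x* moves by d = (-5, 6).
The basis stays optimal until garden beds reaches 0; allowable increase = 7.8 yd³.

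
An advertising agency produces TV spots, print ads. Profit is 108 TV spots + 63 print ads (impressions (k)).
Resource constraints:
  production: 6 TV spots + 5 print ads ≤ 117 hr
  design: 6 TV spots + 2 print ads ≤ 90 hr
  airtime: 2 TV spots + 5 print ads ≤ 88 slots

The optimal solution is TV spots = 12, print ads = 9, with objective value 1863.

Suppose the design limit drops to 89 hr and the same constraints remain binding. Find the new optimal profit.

Binding: production and design. Non-binding: airtime (19 unused).
By complementary slackness, y = 0 for the non-binding constraint.
The binding rows give the dual system: 6·y_production + 6·y_design = 108 and 5·y_production + 2·y_design = 63.
Solving: y_production = 9, y_design = 9.
Δz = y_design·Δb = 9 × (-1) = -9, so new z* = 1863 − 9 = 1854.

1854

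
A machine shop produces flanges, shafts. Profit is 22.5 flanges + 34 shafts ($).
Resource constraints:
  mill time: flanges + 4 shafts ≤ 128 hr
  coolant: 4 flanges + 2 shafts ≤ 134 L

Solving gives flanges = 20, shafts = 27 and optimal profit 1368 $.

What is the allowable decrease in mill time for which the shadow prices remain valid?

Binding constraints: mill time, coolant. The basis is B = [[1,4],[4,2]] with det -14.
Per unit decrease in mill time, x* moves by d = (0.1429, -0.2857).
The basis stays optimal until shafts reaches 0; allowable decrease = 94.5 hr.

94.5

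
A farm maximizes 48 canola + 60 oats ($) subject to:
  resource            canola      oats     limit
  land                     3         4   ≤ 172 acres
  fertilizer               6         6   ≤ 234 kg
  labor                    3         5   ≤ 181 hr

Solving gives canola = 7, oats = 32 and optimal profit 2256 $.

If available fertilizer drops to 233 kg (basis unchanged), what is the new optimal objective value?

2251

Check each constraint at x*: land 149/172 (slack 23); fertilizer 234/234 (tight); labor 181/181 (tight).
Since land is not tight, its dual is 0.
The binding rows give the dual system: 6·y_fertilizer + 3·y_labor = 48 and 6·y_fertilizer + 5·y_labor = 60.
This yields shadow prices y_fertilizer = 5, y_labor = 6.
Δz = y_fertilizer·Δb = 5 × (-1) = -5, so new z* = 2256 − 5 = 2251.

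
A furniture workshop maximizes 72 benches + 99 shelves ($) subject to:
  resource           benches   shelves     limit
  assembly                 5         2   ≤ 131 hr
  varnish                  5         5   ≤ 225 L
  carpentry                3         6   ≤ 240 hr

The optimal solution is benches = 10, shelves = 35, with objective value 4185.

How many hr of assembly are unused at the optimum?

11

assembly used = 5·10 + 2·35 = 120; slack = 131 − 120 = 11.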